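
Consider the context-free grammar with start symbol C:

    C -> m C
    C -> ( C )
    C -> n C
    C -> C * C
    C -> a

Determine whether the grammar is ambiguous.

Witness: m a * a

Derivation 1: C ⇒ m C ⇒ m C * C ⇒ m a * C ⇒ m a * a
Derivation 2: C ⇒ C * C ⇒ m C * C ⇒ m a * C ⇒ m a * a

Two distinct leftmost derivations for the same string.

Ambiguous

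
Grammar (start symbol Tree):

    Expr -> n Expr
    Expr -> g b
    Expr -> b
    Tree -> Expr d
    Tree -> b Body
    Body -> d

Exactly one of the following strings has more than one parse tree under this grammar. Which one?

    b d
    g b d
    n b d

b d

b d: 2 trees
g b d: 1 tree
n b d: 1 tree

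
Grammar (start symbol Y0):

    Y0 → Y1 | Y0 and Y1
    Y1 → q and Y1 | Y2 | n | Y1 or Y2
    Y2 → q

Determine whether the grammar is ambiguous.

Ambiguous

Witness: q and n

Derivation 1: Y0 ⇒ Y1 ⇒ q and Y1 ⇒ q and n
Derivation 2: Y0 ⇒ Y0 and Y1 ⇒ Y1 and Y1 ⇒ Y2 and Y1 ⇒ q and Y1 ⇒ q and n

Two distinct leftmost derivations for the same string.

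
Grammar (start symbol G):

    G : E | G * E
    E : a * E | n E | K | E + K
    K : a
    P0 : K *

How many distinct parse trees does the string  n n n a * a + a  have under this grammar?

6

Parse trees for n n n a * a + a:
  [G [E n [E n [E n [E a * [E [E [K a]] + [K a]]]]]]]
  [G [E n [E n [E n [E [E a * [E [K a]]] + [K a]]]]]]
  [G [E n [E n [E [E n [E a * [E [K a]]]] + [K a]]]]]
  [G [E n [E [E n [E n [E a * [E [K a]]]]] + [K a]]]]
  [G [E [E n [E n [E n [E a * [E [K a]]]]]] + [K a]]]
  [G [G [E n [E n [E n [E [K a]]]]]] * [E [E [K a]] + [K a]]]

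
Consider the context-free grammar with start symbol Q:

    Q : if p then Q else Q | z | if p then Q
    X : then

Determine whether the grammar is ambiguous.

Ambiguous

Witness: if p then if p then z else z

Derivation 1: Q ⇒ if p then Q else Q ⇒ if p then if p then Q else Q ⇒ if p then if p then z else Q ⇒ if p then if p then z else z
Derivation 2: Q ⇒ if p then Q ⇒ if p then if p then Q else Q ⇒ if p then if p then z else Q ⇒ if p then if p then z else z

Two distinct leftmost derivations for the same string.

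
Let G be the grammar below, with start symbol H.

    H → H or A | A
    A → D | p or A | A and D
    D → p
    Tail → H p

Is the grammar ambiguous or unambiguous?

Witness: p or p

Derivation 1: H ⇒ H or A ⇒ A or A ⇒ D or A ⇒ p or A ⇒ p or D ⇒ p or p
Derivation 2: H ⇒ A ⇒ p or A ⇒ p or D ⇒ p or p

Two distinct leftmost derivations for the same string.

Ambiguous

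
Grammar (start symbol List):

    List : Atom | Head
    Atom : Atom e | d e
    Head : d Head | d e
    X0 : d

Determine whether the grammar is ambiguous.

Witness: d e

Derivation 1: List ⇒ Atom ⇒ d e
Derivation 2: List ⇒ Head ⇒ d e

Two distinct leftmost derivations for the same string.

Ambiguous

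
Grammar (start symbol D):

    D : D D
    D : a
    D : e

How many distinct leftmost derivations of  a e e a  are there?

5

Parse trees for a e e a:
  [D [D a] [D [D e] [D [D e] [D a]]]]
  [D [D a] [D [D [D e] [D e]] [D a]]]
  [D [D [D a] [D e]] [D [D e] [D a]]]
  [D [D [D a] [D [D e] [D e]]] [D a]]
  [D [D [D [D a] [D e]] [D e]] [D a]]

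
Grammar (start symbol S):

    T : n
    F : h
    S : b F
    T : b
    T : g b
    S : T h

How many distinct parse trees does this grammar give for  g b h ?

Parse trees for g b h:
  [S [T g b] h]

1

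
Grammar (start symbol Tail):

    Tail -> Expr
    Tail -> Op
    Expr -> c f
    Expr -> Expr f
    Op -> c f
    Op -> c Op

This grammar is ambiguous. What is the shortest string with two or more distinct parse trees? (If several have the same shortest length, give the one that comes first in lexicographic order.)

c f

length 2: c f has 2 parse trees

Two derivations of c f:
  Tail ⇒ Expr ⇒ c f
  Tail ⇒ Op ⇒ c f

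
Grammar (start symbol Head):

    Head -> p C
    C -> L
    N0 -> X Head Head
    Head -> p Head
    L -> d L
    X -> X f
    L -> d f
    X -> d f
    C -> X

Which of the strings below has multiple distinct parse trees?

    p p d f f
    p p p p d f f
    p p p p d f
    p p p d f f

p p d f f: 1 tree
p p p p d f f: 1 tree
p p p p d f: 2 trees
p p p d f f: 1 tree

p p p p d f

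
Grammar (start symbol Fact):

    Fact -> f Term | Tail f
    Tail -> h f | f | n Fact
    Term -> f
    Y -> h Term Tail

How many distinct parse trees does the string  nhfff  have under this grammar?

Parse trees for nhfff:
  [Fact [Tail n [Fact [Tail h f] f]] f]

1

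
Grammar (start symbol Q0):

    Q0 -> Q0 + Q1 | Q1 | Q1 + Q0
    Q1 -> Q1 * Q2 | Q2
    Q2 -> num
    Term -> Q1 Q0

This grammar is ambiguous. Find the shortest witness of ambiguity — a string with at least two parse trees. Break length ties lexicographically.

num + num

length 1: no string has ≥2 trees
length 3: num + num has 2 parse trees

Two derivations of num + num:
  Q0 ⇒ Q0 + Q1 ⇒ Q1 + Q1 ⇒ Q2 + Q1 ⇒ num + Q1 ⇒ num + Q2 ⇒ num + num
  Q0 ⇒ Q1 + Q0 ⇒ Q2 + Q0 ⇒ num + Q0 ⇒ num + Q1 ⇒ num + Q2 ⇒ num + num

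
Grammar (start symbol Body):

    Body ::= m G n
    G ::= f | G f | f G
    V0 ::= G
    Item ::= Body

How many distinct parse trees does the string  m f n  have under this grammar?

Parse trees for m f n:
  [Body m [G f] n]

1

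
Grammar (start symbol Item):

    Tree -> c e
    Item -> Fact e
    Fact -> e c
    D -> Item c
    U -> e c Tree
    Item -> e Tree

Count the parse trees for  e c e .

2

Parse trees for e c e:
  [Item [Fact e c] e]
  [Item e [Tree c e]]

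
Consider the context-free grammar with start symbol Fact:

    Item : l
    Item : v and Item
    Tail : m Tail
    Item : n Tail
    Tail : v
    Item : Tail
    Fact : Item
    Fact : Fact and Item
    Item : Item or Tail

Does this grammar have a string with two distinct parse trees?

Witness: v and l

Derivation 1: Fact ⇒ Item ⇒ v and Item ⇒ v and l
Derivation 2: Fact ⇒ Fact and Item ⇒ Item and Item ⇒ Tail and Item ⇒ v and Item ⇒ v and l

Two distinct leftmost derivations for the same string.

Ambiguous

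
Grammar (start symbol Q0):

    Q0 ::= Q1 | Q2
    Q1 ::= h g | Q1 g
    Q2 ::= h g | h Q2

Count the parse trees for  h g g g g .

Parse trees for h g g g g:
  [Q0 [Q1 [Q1 [Q1 [Q1 h g] g] g] g]]

1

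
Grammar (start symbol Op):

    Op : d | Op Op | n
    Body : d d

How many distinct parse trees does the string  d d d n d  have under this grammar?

Parse trees for d d d n d (showing first 6 of 14):
  [Op [Op d] [Op [Op d] [Op [Op d] [Op [Op n] [Op d]]]]]
  [Op [Op d] [Op [Op d] [Op [Op [Op d] [Op n]] [Op d]]]]
  [Op [Op d] [Op [Op [Op d] [Op d]] [Op [Op n] [Op d]]]]
  [Op [Op d] [Op [Op [Op d] [Op [Op d] [Op n]]] [Op d]]]
  [Op [Op d] [Op [Op [Op [Op d] [Op d]] [Op n]] [Op d]]]
  [Op [Op [Op d] [Op d]] [Op [Op d] [Op [Op n] [Op d]]]]

14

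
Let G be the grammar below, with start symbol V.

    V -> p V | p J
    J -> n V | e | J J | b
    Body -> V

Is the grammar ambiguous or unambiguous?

Ambiguous

Witness: p b b b

Derivation 1: V ⇒ p J ⇒ p J J ⇒ p J J J ⇒ p b J J ⇒ p b b J ⇒ p b b b
Derivation 2: V ⇒ p J ⇒ p J J ⇒ p b J ⇒ p b J J ⇒ p b b J ⇒ p b b b

Two distinct leftmost derivations for the same string.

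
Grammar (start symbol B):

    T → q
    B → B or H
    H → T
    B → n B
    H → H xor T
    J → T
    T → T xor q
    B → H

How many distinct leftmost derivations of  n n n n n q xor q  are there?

Parse trees for n n n n n q xor q:
  [B n [B n [B n [B n [B n [B [H [T [T q] xor q]]]]]]]]
  [B n [B n [B n [B n [B n [B [H [H [T q]] xor [T q]]]]]]]]

2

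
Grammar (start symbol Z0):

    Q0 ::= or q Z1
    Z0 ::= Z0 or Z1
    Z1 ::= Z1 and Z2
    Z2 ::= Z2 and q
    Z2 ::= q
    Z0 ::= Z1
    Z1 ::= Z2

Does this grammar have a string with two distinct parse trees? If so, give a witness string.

Ambiguous

Witness: q and q

Derivation 1: Z0 ⇒ Z1 ⇒ Z1 and Z2 ⇒ Z2 and Z2 ⇒ q and Z2 ⇒ q and q
Derivation 2: Z0 ⇒ Z1 ⇒ Z2 ⇒ Z2 and q ⇒ q and q

Two distinct leftmost derivations for the same string.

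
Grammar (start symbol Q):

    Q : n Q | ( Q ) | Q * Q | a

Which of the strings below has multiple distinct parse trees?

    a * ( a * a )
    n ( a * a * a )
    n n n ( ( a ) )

a * ( a * a ): 1 tree
n ( a * a * a ): 2 trees
n n n ( ( a ) ): 1 tree

n ( a * a * a )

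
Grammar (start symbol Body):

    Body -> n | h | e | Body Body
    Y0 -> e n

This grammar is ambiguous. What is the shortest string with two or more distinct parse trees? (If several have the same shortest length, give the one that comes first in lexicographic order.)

length 1: no string has ≥2 trees
length 2: no string has ≥2 trees
length 3: e e e has 2 parse trees

Two derivations of e e e:
  Body ⇒ Body Body ⇒ e Body ⇒ e Body Body ⇒ e e Body ⇒ e e e
  Body ⇒ Body Body ⇒ Body Body Body ⇒ e Body Body ⇒ e e Body ⇒ e e e

e e e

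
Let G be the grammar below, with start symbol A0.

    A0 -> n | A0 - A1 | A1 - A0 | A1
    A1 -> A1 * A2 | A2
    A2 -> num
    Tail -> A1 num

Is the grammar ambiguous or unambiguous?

Witness: num - num

Derivation 1: A0 ⇒ A0 - A1 ⇒ A1 - A1 ⇒ A2 - A1 ⇒ num - A1 ⇒ num - A2 ⇒ num - num
Derivation 2: A0 ⇒ A1 - A0 ⇒ A2 - A0 ⇒ num - A0 ⇒ num - A1 ⇒ num - A2 ⇒ num - num

Two distinct leftmost derivations for the same string.

Ambiguous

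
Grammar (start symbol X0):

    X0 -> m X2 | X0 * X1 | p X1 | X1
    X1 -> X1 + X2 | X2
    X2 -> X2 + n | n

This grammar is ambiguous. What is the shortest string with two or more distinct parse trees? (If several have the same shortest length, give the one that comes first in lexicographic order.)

n + n

length 1: no string has ≥2 trees
length 2: no string has ≥2 trees
length 3: n + n has 2 parse trees

Two derivations of n + n:
  X0 ⇒ X1 ⇒ X1 + X2 ⇒ X2 + X2 ⇒ n + X2 ⇒ n + n
  X0 ⇒ X1 ⇒ X2 ⇒ X2 + n ⇒ n + n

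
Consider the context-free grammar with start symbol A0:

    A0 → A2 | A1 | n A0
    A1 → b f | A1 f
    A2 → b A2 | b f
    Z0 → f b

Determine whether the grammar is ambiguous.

Witness: b f

Derivation 1: A0 ⇒ A2 ⇒ b f
Derivation 2: A0 ⇒ A1 ⇒ b f

Two distinct leftmost derivations for the same string.

Ambiguous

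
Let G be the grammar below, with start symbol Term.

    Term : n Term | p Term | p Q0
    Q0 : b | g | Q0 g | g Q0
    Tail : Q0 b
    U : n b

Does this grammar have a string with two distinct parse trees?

Witness: p g g

Derivation 1: Term ⇒ p Q0 ⇒ p Q0 g ⇒ p g g
Derivation 2: Term ⇒ p Q0 ⇒ p g Q0 ⇒ p g g

Two distinct leftmost derivations for the same string.

Ambiguous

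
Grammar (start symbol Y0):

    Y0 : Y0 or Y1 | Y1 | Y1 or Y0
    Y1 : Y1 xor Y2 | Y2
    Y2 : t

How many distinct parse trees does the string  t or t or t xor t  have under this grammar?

4

Parse trees for t or t or t xor t:
  [Y0 [Y0 [Y0 [Y1 [Y2 t]]] or [Y1 [Y2 t]]] or [Y1 [Y1 [Y2 t]] xor [Y2 t]]]
  [Y0 [Y0 [Y1 [Y2 t]] or [Y0 [Y1 [Y2 t]]]] or [Y1 [Y1 [Y2 t]] xor [Y2 t]]]
  [Y0 [Y1 [Y2 t]] or [Y0 [Y0 [Y1 [Y2 t]]] or [Y1 [Y1 [Y2 t]] xor [Y2 t]]]]
  [Y0 [Y1 [Y2 t]] or [Y0 [Y1 [Y2 t]] or [Y0 [Y1 [Y1 [Y2 t]] xor [Y2 t]]]]]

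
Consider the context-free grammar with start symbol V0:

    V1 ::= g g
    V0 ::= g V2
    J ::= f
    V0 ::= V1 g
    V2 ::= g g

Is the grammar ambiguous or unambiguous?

Ambiguous

Witness: g g g

Derivation 1: V0 ⇒ g V2 ⇒ g g g
Derivation 2: V0 ⇒ V1 g ⇒ g g g

Two distinct leftmost derivations for the same string.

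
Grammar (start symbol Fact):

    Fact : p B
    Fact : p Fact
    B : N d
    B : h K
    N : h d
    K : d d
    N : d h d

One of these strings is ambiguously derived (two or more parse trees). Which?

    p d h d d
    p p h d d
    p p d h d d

p p h d d

p d h d d: 1 tree
p p h d d: 2 trees
p p d h d d: 1 tree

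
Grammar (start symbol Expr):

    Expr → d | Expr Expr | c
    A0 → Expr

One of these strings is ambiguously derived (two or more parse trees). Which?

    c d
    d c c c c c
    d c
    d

c d: 1 tree
d c c c c c: 42 trees
d c: 1 tree
d: 1 tree

d c c c c c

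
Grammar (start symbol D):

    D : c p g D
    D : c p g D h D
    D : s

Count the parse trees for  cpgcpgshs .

2

Parse trees for cpgcpgshs:
  [D c p g [D c p g [D s] h [D s]]]
  [D c p g [D c p g [D s]] h [D s]]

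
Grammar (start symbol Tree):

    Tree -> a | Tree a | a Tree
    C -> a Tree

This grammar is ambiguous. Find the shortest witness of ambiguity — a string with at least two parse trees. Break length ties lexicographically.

length 1: no string has ≥2 trees
length 2: a a has 2 parse trees

Two derivations of a a:
  Tree ⇒ Tree a ⇒ a a
  Tree ⇒ a Tree ⇒ a a

a a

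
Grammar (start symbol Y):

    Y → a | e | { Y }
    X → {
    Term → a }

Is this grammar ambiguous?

(X, Term are unreachable from Y, so their rules don't affect L(Y).) L(Y) is { openⁿ atom closeⁿ : n ≥ 0 }. The bracket depth fixes n, and the derivation is forced at every step.

Unambiguous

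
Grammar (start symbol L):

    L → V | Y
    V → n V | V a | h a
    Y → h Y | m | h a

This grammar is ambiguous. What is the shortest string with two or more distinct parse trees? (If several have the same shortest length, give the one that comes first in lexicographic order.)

length 1: no string has ≥2 trees
length 2: h a has 2 parse trees

Two derivations of h a:
  L ⇒ V ⇒ h a
  L ⇒ Y ⇒ h a

h a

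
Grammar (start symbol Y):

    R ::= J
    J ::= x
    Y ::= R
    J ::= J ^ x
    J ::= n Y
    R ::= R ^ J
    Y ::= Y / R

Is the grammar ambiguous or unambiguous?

Ambiguous

Witness: x ^ x

Derivation 1: Y ⇒ R ⇒ J ⇒ J ^ x ⇒ x ^ x
Derivation 2: Y ⇒ R ⇒ R ^ J ⇒ J ^ J ⇒ x ^ J ⇒ x ^ x

Two distinct leftmost derivations for the same string.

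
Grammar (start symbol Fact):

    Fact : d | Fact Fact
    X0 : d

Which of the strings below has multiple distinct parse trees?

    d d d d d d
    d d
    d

d d d d d d: 42 trees
d d: 1 tree
d: 1 tree

d d d d d d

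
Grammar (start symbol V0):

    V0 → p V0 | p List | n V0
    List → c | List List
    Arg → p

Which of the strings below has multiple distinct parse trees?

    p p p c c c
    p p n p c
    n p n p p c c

p p p c c c: 2 trees
p p n p c: 1 tree
n p n p p c c: 1 tree

p p p c c c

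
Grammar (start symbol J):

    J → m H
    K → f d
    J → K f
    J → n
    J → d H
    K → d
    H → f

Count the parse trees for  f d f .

Parse trees for f d f:
  [J [K f d] f]

1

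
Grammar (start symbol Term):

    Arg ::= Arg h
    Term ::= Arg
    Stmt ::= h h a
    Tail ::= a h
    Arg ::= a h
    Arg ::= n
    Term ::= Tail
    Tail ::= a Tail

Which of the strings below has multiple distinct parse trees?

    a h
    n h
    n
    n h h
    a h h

a h: 2 trees
n h: 1 tree
n: 1 tree
n h h: 1 tree
a h h: 1 tree

a h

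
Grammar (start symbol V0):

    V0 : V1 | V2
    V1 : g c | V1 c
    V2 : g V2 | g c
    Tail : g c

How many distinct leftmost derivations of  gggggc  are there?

Parse trees for gggggc:
  [V0 [V2 g [V2 g [V2 g [V2 g [V2 g c]]]]]]

1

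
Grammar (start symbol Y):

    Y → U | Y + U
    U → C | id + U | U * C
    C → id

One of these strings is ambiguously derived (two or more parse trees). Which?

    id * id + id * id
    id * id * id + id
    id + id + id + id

id + id + id + id

id * id + id * id: 1 tree
id * id * id + id: 1 tree
id + id + id + id: 8 trees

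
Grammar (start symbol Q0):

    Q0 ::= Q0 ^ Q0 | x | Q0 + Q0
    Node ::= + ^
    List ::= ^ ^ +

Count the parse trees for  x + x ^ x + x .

5

Parse trees for x + x ^ x + x:
  [Q0 [Q0 [Q0 x] + [Q0 x]] ^ [Q0 [Q0 x] + [Q0 x]]]
  [Q0 [Q0 x] + [Q0 [Q0 x] ^ [Q0 [Q0 x] + [Q0 x]]]]
  [Q0 [Q0 x] + [Q0 [Q0 [Q0 x] ^ [Q0 x]] + [Q0 x]]]
  [Q0 [Q0 [Q0 [Q0 x] + [Q0 x]] ^ [Q0 x]] + [Q0 x]]
  [Q0 [Q0 [Q0 x] + [Q0 [Q0 x] ^ [Q0 x]]] + [Q0 x]]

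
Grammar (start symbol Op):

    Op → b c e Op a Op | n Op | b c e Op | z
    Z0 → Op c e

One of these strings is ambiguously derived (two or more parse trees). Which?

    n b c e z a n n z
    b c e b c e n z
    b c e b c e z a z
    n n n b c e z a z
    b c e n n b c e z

b c e b c e z a z

n b c e z a n n z: 1 tree
b c e b c e n z: 1 tree
b c e b c e z a z: 2 trees
n n n b c e z a z: 1 tree
b c e n n b c e z: 1 tree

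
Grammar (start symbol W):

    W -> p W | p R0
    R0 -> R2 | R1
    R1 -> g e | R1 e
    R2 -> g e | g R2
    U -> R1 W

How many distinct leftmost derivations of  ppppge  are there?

2

Parse trees for ppppge:
  [W p [W p [W p [W p [R0 [R2 g e]]]]]]
  [W p [W p [W p [W p [R0 [R1 g e]]]]]]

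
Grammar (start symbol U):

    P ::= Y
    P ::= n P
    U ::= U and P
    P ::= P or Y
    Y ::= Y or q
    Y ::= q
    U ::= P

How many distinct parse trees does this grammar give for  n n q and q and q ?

1

Parse trees for n n q and q and q:
  [U [U [U [P n [P n [P [Y q]]]]] and [P [Y q]]] and [P [Y q]]]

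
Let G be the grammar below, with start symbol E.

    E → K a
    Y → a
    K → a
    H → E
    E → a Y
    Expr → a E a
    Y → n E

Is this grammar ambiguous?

Witness: a a

Derivation 1: E ⇒ K a ⇒ a a
Derivation 2: E ⇒ a Y ⇒ a a

Two distinct leftmost derivations for the same string.

Ambiguous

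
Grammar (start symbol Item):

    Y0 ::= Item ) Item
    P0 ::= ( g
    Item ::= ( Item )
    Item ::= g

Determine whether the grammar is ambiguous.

Unambiguous

Only Item is reachable from Item; ignoring the rest: Each string is a nest of matched brackets around a single atom. An opening bracket forces the recursive rule; an atom forces the base rule.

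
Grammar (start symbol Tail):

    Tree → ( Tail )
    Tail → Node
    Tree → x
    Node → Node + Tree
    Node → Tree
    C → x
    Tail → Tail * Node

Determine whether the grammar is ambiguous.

(C is unreachable from Tail, so its rules don't affect L(Tail).) Tail → Tail * Node | Node  ;  Node → Node + Tree | Tree  — a left-associative chain with Tree at the bottom. Each string factors uniquely by precedence.

Unambiguous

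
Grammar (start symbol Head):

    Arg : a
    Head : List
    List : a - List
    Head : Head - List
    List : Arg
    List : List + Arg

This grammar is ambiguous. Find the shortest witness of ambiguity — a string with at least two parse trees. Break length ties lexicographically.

a - a

length 1: no string has ≥2 trees
length 3: a - a has 2 parse trees

Two derivations of a - a:
  Head ⇒ List ⇒ a - List ⇒ a - Arg ⇒ a - a
  Head ⇒ Head - List ⇒ List - List ⇒ Arg - List ⇒ a - List ⇒ a - Arg ⇒ a - a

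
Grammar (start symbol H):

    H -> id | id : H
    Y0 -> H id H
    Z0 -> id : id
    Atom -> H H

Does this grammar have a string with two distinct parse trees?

Unambiguous

(Y0, Z0, Atom are unreachable from H, so their rules don't affect L(H).) Right-recursive list with a separator: after each atom, whether the separator follows determines the rule. One parse per string.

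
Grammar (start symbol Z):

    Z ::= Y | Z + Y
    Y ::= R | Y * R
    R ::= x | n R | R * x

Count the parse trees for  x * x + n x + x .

Parse trees for x * x + n x + x:
  [Z [Z [Z [Y [R [R x] * x]]] + [Y [R n [R x]]]] + [Y [R x]]]
  [Z [Z [Z [Y [Y [R x]] * [R x]]] + [Y [R n [R x]]]] + [Y [R x]]]

2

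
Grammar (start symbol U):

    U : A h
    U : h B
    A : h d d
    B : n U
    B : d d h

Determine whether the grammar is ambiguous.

Witness: h d d h

Derivation 1: U ⇒ A h ⇒ h d d h
Derivation 2: U ⇒ h B ⇒ h d d h

Two distinct leftmost derivations for the same string.

Ambiguous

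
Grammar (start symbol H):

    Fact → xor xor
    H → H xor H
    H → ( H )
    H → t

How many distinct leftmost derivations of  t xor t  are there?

Parse trees for t xor t:
  [H [H t] xor [H t]]

1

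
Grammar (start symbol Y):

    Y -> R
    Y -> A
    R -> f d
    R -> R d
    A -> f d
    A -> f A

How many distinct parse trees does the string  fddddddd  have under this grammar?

1

Parse trees for fddddddd:
  [Y [R [R [R [R [R [R [R f d] d] d] d] d] d] d]]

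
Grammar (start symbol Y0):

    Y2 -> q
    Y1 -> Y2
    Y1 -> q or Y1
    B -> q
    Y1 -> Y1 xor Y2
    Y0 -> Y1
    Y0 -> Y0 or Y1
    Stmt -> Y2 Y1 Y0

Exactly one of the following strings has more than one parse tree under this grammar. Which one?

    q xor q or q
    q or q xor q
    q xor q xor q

q xor q or q: 1 tree
q or q xor q: 3 trees
q xor q xor q: 1 tree

q or q xor q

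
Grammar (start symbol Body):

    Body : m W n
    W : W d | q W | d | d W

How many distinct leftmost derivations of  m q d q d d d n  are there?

Parse trees for m q d q d d d n (showing first 6 of 16):
  [Body m [W [W [W q [W d [W q [W d]]]] d] d] n]
  [Body m [W [W q [W [W d [W q [W d]]] d]] d] n]
  [Body m [W [W q [W d [W [W q [W d]] d]]] d] n]
  [Body m [W [W q [W d [W q [W [W d] d]]]] d] n]
  [Body m [W [W q [W d [W q [W d [W d]]]]] d] n]
  [Body m [W q [W [W [W d [W q [W d]]] d] d]] n]

16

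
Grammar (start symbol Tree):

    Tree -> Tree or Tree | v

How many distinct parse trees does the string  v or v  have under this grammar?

1

Parse trees for v or v:
  [Tree [Tree v] or [Tree v]]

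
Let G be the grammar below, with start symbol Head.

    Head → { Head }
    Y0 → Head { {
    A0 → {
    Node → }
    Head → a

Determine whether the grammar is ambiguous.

Unambiguous

(Node, Y0, A0 are unreachable from Head, so their rules don't affect L(Head).) Each string is a nest of matched brackets around a single atom. An opening bracket forces the recursive rule; an atom forces the base rule.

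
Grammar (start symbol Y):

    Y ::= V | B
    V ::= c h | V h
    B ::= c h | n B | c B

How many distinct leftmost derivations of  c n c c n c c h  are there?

1

Parse trees for c n c c n c c h:
  [Y [B c [B n [B c [B c [B n [B c [B c h]]]]]]]]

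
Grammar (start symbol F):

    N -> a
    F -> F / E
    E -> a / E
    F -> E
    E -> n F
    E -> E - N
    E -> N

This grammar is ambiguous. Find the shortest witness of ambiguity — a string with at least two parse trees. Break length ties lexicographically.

a / a

length 1: no string has ≥2 trees
length 2: no string has ≥2 trees
length 3: a / a has 2 parse trees

Two derivations of a / a:
  F ⇒ F / E ⇒ E / E ⇒ N / E ⇒ a / E ⇒ a / N ⇒ a / a
  F ⇒ E ⇒ a / E ⇒ a / N ⇒ a / a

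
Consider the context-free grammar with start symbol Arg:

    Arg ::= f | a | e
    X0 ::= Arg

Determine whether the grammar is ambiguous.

Unambiguous

(X0 is unreachable from Arg, so its rules don't affect L(Arg).) The reachable rules are right-linear with at most one rule per (nonterminal, next-terminal) pair. Each input token forces the next rule, so parsing is deterministic.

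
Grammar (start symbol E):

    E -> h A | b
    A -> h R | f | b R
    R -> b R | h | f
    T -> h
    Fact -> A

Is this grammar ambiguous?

Unambiguous

Only E, A, R are reachable from E; ignoring the rest: Each reachable nonterminal has at most one production per leading terminal, and all productions are right-linear; the derivation is determined token-by-token.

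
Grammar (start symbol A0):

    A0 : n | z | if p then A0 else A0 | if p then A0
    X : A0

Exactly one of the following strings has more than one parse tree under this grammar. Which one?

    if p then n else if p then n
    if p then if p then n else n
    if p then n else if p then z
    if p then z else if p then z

if p then n else if p then n: 1 tree
if p then if p then n else n: 2 trees
if p then n else if p then z: 1 tree
if p then z else if p then z: 1 tree

if p then if p then n else n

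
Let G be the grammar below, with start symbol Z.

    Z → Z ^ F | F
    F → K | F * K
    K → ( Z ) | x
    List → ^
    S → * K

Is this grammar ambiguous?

(List, S are unreachable from Z, so their rules don't affect L(Z).) This is a standard precedence ladder (Z over F over K), with each level left-recursive on its own operator ('^' at Z, '*' at F). That structure is LR(1), hence unambiguous.

Unambiguous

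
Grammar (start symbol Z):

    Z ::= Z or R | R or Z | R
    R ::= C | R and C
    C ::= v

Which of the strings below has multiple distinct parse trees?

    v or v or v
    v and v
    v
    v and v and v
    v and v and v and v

v or v or v

v or v or v: 4 trees
v and v: 1 tree
v: 1 tree
v and v and v: 1 tree
v and v and v and v: 1 tree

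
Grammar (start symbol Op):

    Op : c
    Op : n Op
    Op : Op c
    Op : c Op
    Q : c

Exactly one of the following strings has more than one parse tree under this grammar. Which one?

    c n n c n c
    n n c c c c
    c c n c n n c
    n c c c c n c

c n n c n c: 1 tree
n n c c c c: 26 trees
c c n c n n c: 1 tree
n c c c c n c: 1 tree

n n c c c c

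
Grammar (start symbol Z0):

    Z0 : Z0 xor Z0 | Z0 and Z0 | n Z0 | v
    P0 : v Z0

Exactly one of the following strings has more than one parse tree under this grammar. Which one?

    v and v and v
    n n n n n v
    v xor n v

v and v and v

v and v and v: 2 trees
n n n n n v: 1 tree
v xor n v: 1 tree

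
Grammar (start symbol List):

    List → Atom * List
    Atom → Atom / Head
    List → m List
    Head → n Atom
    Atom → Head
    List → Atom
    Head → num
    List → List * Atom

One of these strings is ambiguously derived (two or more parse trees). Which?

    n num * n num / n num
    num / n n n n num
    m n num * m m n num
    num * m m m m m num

n num * n num / n num

n num * n num / n num: 4 trees
num / n n n n num: 1 tree
m n num * m m n num: 1 tree
num * m m m m m num: 1 tree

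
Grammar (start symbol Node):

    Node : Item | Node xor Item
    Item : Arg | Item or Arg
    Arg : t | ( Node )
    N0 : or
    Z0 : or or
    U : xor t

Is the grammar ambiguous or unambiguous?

Unambiguous

Only Node, Item, Arg are reachable from Node; ignoring the rest: Node → Node xor Item | Item  ;  Item → Item or Arg | Arg  — a left-associative chain with Arg at the bottom. Each string factors uniquely by precedence.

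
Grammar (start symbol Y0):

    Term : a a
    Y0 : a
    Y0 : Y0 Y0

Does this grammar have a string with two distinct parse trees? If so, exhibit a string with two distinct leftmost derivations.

Witness: a a a

Derivation 1: Y0 ⇒ Y0 Y0 ⇒ a Y0 ⇒ a Y0 Y0 ⇒ a a Y0 ⇒ a a a
Derivation 2: Y0 ⇒ Y0 Y0 ⇒ Y0 Y0 Y0 ⇒ a Y0 Y0 ⇒ a a Y0 ⇒ a a a

Two distinct leftmost derivations for the same string.

Ambiguous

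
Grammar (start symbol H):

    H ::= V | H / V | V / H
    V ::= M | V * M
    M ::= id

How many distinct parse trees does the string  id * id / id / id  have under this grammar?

Parse trees for id * id / id / id:
  [H [H [H [V [V [M id]] * [M id]]] / [V [M id]]] / [V [M id]]]
  [H [H [V [V [M id]] * [M id]] / [H [V [M id]]]] / [V [M id]]]
  [H [V [V [M id]] * [M id]] / [H [H [V [M id]]] / [V [M id]]]]
  [H [V [V [M id]] * [M id]] / [H [V [M id]] / [H [V [M id]]]]]

4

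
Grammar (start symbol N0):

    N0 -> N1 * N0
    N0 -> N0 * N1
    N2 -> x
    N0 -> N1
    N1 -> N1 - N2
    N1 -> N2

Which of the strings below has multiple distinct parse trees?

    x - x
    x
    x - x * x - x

x - x: 1 tree
x: 1 tree
x - x * x - x: 2 trees

x - x * x - x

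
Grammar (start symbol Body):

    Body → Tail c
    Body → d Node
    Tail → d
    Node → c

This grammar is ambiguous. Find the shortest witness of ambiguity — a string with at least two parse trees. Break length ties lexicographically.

d c

length 2: d c has 2 parse trees

Two derivations of d c:
  Body ⇒ Tail c ⇒ d c
  Body ⇒ d Node ⇒ d c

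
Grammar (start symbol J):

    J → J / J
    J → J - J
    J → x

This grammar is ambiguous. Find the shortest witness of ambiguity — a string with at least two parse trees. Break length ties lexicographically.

length 1: no string has ≥2 trees
length 3: no string has ≥2 trees
length 5: x - x - x has 2 parse trees

Two derivations of x - x - x:
  J ⇒ J - J ⇒ J - J - J ⇒ x - J - J ⇒ x - x - J ⇒ x - x - x
  J ⇒ J - J ⇒ x - J ⇒ x - J - J ⇒ x - x - J ⇒ x - x - x

x - x - x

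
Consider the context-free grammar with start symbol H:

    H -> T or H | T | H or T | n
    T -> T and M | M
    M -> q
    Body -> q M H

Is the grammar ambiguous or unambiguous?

Witness: q or q

Derivation 1: H ⇒ T or H ⇒ M or H ⇒ q or H ⇒ q or T ⇒ q or M ⇒ q or q
Derivation 2: H ⇒ H or T ⇒ T or T ⇒ M or T ⇒ q or T ⇒ q or M ⇒ q or q

Two distinct leftmost derivations for the same string.

Ambiguous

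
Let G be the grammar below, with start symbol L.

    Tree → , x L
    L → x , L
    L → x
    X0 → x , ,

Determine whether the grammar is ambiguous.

Unambiguous

(Tree, X0 are unreachable from L, so their rules don't affect L(L).) Right-recursive list with a separator: after each atom, whether the separator follows determines the rule. One parse per string.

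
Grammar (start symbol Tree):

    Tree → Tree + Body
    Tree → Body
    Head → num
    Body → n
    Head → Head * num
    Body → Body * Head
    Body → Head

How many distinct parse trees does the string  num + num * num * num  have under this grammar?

Parse trees for num + num * num * num:
  [Tree [Tree [Body [Head num]]] + [Body [Body [Head num]] * [Head [Head num] * num]]]
  [Tree [Tree [Body [Head num]]] + [Body [Body [Body [Head num]] * [Head num]] * [Head num]]]
  [Tree [Tree [Body [Head num]]] + [Body [Body [Head [Head num] * num]] * [Head num]]]
  [Tree [Tree [Body [Head num]]] + [Body [Head [Head [Head num] * num] * num]]]

4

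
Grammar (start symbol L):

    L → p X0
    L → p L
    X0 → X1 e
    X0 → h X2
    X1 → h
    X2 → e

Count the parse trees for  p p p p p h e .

Parse trees for p p p p p h e:
  [L p [L p [L p [L p [L p [X0 [X1 h] e]]]]]]
  [L p [L p [L p [L p [L p [X0 h [X2 e]]]]]]]

2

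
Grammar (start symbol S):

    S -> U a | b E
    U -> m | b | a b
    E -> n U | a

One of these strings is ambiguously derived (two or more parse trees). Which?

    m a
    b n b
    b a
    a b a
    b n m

m a: 1 tree
b n b: 1 tree
b a: 2 trees
a b a: 1 tree
b n m: 1 tree

b a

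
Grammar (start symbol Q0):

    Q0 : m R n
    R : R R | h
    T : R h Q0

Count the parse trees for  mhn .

Parse trees for mhn:
  [Q0 m [R h] n]

1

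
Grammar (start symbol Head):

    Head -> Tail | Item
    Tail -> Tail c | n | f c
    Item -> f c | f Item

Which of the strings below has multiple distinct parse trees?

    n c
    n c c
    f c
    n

n c: 1 tree
n c c: 1 tree
f c: 2 trees
n: 1 tree

f c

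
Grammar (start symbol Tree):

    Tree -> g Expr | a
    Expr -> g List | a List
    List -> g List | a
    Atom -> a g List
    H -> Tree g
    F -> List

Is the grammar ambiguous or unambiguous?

Unambiguous

(Atom, H, F are unreachable from Tree, so their rules don't affect L(Tree).) Restricted to the reachable nonterminals, every rule has the form A → t or A → t B, and no two rules for the same A share a first terminal. The grammar encodes a DFA — one run per string.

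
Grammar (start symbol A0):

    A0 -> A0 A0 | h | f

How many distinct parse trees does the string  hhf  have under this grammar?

Parse trees for hhf:
  [A0 [A0 h] [A0 [A0 h] [A0 f]]]
  [A0 [A0 [A0 h] [A0 h]] [A0 f]]

2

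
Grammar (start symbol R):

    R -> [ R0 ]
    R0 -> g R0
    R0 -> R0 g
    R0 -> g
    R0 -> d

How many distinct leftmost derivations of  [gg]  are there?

Parse trees for [gg]:
  [R [ [R0 g [R0 g]] ]]
  [R [ [R0 [R0 g] g] ]]

2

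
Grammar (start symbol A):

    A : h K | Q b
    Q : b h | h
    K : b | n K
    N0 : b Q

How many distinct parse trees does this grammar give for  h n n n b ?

Parse trees for h n n n b:
  [A h [K n [K n [K n [K b]]]]]

1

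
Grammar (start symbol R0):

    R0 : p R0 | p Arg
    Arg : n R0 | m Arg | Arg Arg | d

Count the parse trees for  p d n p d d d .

9

Parse trees for p d n p d d d (showing first 6 of 9):
  [R0 p [Arg [Arg d] [Arg n [R0 p [Arg [Arg d] [Arg [Arg d] [Arg d]]]]]]]
  [R0 p [Arg [Arg d] [Arg n [R0 p [Arg [Arg [Arg d] [Arg d]] [Arg d]]]]]]
  [R0 p [Arg [Arg d] [Arg [Arg n [R0 p [Arg d]]] [Arg [Arg d] [Arg d]]]]]
  [R0 p [Arg [Arg d] [Arg [Arg n [R0 p [Arg [Arg d] [Arg d]]]] [Arg d]]]]
  [R0 p [Arg [Arg d] [Arg [Arg [Arg n [R0 p [Arg d]]] [Arg d]] [Arg d]]]]
  [R0 p [Arg [Arg [Arg d] [Arg n [R0 p [Arg d]]]] [Arg [Arg d] [Arg d]]]]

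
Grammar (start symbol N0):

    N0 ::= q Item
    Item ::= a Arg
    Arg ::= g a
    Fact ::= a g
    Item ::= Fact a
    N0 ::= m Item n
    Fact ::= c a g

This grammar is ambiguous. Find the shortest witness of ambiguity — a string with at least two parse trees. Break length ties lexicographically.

length 4: q a g a has 2 parse trees

Two derivations of q a g a:
  N0 ⇒ q Item ⇒ q a Arg ⇒ q a g a
  N0 ⇒ q Item ⇒ q Fact a ⇒ q a g a

q a g a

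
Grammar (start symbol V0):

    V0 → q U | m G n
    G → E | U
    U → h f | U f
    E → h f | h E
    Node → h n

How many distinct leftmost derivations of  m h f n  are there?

Parse trees for m h f n:
  [V0 m [G [E h f]] n]
  [V0 m [G [U h f]] n]

2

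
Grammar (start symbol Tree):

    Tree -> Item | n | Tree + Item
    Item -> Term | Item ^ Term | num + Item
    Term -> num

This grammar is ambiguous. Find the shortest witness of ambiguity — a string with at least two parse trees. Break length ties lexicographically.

length 1: no string has ≥2 trees
length 3: num + num has 2 parse trees

Two derivations of num + num:
  Tree ⇒ Item ⇒ num + Item ⇒ num + Term ⇒ num + num
  Tree ⇒ Tree + Item ⇒ Item + Item ⇒ Term + Item ⇒ num + Item ⇒ num + Term ⇒ num + num

num + num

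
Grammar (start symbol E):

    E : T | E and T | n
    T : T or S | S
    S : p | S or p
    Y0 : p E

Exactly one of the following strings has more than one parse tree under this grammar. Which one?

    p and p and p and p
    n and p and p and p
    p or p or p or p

p or p or p or p

p and p and p and p: 1 tree
n and p and p and p: 1 tree
p or p or p or p: 8 trees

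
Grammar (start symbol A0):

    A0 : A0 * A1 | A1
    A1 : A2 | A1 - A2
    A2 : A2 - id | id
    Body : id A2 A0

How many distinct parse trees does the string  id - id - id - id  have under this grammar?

Parse trees for id - id - id - id:
  [A0 [A1 [A2 [A2 [A2 [A2 id] - id] - id] - id]]]
  [A0 [A1 [A1 [A2 id]] - [A2 [A2 [A2 id] - id] - id]]]
  [A0 [A1 [A1 [A2 [A2 id] - id]] - [A2 [A2 id] - id]]]
  [A0 [A1 [A1 [A1 [A2 id]] - [A2 id]] - [A2 [A2 id] - id]]]
  [A0 [A1 [A1 [A2 [A2 [A2 id] - id] - id]] - [A2 id]]]
  [A0 [A1 [A1 [A1 [A2 id]] - [A2 [A2 id] - id]] - [A2 id]]]
  [A0 [A1 [A1 [A1 [A2 [A2 id] - id]] - [A2 id]] - [A2 id]]]
  [A0 [A1 [A1 [A1 [A1 [A2 id]] - [A2 id]] - [A2 id]] - [A2 id]]]

8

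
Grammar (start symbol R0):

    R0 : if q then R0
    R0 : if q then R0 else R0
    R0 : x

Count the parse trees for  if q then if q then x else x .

Parse trees for if q then if q then x else x:
  [R0 if q then [R0 if q then [R0 x] else [R0 x]]]
  [R0 if q then [R0 if q then [R0 x]] else [R0 x]]

2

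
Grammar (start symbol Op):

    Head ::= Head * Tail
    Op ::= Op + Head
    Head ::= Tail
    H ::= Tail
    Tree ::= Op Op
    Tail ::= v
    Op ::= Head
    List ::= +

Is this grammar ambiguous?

(List, H, Tree are unreachable from Op, so their rules don't affect L(Op).) The grammar is stratified — Op handles '+' (left-recursive), Head handles '*', Tail atoms. Each operator has a fixed associativity and precedence level, so every string has one parse.

Unambiguous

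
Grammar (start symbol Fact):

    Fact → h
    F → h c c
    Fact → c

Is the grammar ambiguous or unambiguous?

Unambiguous

(F is unreachable from Fact, so its rules don't affect L(Fact).) Each reachable nonterminal has at most one production per leading terminal, and all productions are right-linear; the derivation is determined token-by-token.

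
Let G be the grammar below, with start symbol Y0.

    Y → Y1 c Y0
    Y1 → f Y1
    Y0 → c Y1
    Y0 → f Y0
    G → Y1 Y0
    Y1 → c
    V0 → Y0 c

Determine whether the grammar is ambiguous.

Unambiguous

Only Y0, Y1 are reachable from Y0; ignoring the rest: Each reachable nonterminal has at most one production per leading terminal, and all productions are right-linear; the derivation is determined token-by-token.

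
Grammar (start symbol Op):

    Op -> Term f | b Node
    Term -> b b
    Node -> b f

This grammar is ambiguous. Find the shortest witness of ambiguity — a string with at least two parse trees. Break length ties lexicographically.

length 3: b b f has 2 parse trees

Two derivations of b b f:
  Op ⇒ Term f ⇒ b b f
  Op ⇒ b Node ⇒ b b f

b b f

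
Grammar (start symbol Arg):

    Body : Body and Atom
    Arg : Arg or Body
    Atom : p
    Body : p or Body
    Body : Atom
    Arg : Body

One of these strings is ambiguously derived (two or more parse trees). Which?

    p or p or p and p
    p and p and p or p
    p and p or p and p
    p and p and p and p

p or p or p and p

p or p or p and p: 7 trees
p and p and p or p: 1 tree
p and p or p and p: 1 tree
p and p and p and p: 1 tree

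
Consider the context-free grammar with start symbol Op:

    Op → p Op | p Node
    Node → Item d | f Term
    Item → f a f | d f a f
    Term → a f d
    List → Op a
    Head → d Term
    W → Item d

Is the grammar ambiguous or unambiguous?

Ambiguous

Witness: p f a f d

Derivation 1: Op ⇒ p Node ⇒ p Item d ⇒ p f a f d
Derivation 2: Op ⇒ p Node ⇒ p f Term ⇒ p f a f d

Two distinct leftmost derivations for the same string.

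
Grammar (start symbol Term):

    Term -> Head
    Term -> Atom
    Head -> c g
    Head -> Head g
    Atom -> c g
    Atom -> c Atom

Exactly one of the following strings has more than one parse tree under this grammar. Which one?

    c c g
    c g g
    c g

c g

c c g: 1 tree
c g g: 1 tree
c g: 2 trees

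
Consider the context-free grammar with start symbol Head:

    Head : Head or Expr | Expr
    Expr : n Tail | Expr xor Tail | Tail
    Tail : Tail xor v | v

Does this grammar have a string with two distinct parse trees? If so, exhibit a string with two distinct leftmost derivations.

Witness: v xor v

Derivation 1: Head ⇒ Expr ⇒ Expr xor Tail ⇒ Tail xor Tail ⇒ v xor Tail ⇒ v xor v
Derivation 2: Head ⇒ Expr ⇒ Tail ⇒ Tail xor v ⇒ v xor v

Two distinct leftmost derivations for the same string.

Ambiguous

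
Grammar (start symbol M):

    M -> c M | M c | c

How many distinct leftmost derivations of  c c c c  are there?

Parse trees for c c c c:
  [M c [M c [M c [M c]]]]
  [M c [M c [M [M c] c]]]
  [M c [M [M c [M c]] c]]
  [M c [M [M [M c] c] c]]
  [M [M c [M c [M c]]] c]
  [M [M c [M [M c] c]] c]
  [M [M [M c [M c]] c] c]
  [M [M [M [M c] c] c] c]

8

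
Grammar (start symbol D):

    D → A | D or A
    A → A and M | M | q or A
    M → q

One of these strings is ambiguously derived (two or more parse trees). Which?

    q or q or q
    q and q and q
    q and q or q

q or q or q: 4 trees
q and q and q: 1 tree
q and q or q: 1 tree

q or q or q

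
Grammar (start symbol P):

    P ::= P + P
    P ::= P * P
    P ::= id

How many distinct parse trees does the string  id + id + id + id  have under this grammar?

5

Parse trees for id + id + id + id:
  [P [P id] + [P [P id] + [P [P id] + [P id]]]]
  [P [P id] + [P [P [P id] + [P id]] + [P id]]]
  [P [P [P id] + [P id]] + [P [P id] + [P id]]]
  [P [P [P id] + [P [P id] + [P id]]] + [P id]]
  [P [P [P [P id] + [P id]] + [P id]] + [P id]]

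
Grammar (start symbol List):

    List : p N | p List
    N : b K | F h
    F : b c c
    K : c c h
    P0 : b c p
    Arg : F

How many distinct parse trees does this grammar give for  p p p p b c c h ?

Parse trees for p p p p b c c h:
  [List p [List p [List p [List p [N b [K c c h]]]]]]
  [List p [List p [List p [List p [N [F b c c] h]]]]]

2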